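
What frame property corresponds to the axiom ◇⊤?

seriality: ∀x ∃y Rxy

◇⊤ holds at w iff w has a successor, so frame-validity of ◇⊤ is exactly seriality. Equivalently via □φ → ◇φ:
Suppose □φ→◇φ is valid. At any x set V(φ)=W. Then □φ at x, so ◇φ at x, so x has a successor.
Conversely, on a frame with seriality the schema holds at every world under every valuation.
So the correspondent is seriality.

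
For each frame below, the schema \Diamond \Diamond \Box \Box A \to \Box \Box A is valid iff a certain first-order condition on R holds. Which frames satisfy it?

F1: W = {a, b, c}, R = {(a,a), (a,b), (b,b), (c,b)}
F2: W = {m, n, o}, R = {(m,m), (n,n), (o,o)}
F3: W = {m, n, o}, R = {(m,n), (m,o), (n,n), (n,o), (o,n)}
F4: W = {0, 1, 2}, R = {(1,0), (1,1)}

F2, F3

Frame correspondent (Sahlqvist): \forall x \forall y \forall z ((x R^2 y \wedge x R^2 z) \to \exists w (y R^2 w \wedge z = w)) — i.e. a generalized confluence (Geach) condition.
F1: fails — aR²b, aR²a but no w with bR²w and a=w.
F2: satisfies the condition.
F3: satisfies the condition.
F4: fails — 1R²0, 1R²0 but no w with 0R²w and 0=w.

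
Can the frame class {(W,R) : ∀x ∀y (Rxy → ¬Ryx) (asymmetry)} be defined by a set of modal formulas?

Not definable by any modal formula

If a class were modally definable it would be closed under surjective bounded morphisms (Goldblatt–Thomason).
The 3-cycle (worlds s,t,u with s→t→u→s) is asymmetric. Mapping every world to a single reflexive point • is a surjective bounded morphism, and the reflexive point is not asymmetric (R•• but asymmetry requires ¬R••).
Hence asymmetry is not modally definable.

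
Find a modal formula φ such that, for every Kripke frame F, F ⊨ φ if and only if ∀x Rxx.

This is reflexivity; the standard corresponding axiom is T: □p → p.
Suppose □p→p is valid. At any x set V(p)={w : Rxw}. Then □p holds at x, so p holds at x, i.e. Rxx.

□p → p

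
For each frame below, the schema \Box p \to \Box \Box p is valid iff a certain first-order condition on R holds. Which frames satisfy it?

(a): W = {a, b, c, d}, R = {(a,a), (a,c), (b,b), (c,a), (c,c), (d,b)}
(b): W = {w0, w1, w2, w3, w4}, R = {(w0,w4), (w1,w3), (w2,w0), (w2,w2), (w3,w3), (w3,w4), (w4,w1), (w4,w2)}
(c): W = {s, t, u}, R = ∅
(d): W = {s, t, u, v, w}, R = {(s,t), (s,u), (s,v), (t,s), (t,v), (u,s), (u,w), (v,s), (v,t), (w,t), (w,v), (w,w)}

Frame correspondent (Sahlqvist): \forall x \forall y \forall z (Rxy \wedge Ryz \to Rxz) — i.e. transitivity.
(a): holds.
(b): fails — Rw0w4 and Rw4w1 but not Rw0w1.
(c): holds.
(d): fails — Rwt and Rts but not Rws.

(a), (c)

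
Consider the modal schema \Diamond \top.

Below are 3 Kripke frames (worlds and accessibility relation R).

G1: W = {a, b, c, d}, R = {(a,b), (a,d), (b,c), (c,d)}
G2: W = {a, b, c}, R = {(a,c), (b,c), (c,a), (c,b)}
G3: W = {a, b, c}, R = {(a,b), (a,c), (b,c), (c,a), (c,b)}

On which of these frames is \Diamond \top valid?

G2, G3

Frame correspondent (Sahlqvist): \forall x \exists y Rxy — i.e. seriality.
G1: fails — world d has no successor.
G2: condition met.
G3: condition met.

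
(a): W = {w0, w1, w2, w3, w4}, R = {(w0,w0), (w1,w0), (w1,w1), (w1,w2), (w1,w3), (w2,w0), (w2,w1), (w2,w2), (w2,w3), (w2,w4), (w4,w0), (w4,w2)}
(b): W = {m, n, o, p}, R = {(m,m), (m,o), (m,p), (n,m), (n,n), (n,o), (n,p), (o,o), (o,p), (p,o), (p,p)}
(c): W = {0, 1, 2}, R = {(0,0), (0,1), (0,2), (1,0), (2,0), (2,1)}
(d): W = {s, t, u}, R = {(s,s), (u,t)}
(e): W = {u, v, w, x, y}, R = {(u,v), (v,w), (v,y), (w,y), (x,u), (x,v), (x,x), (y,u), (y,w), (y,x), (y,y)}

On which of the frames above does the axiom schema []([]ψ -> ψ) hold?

Frame correspondent (Sahlqvist): forall x forall y (Rxy -> Ryy) — i.e. shift-reflexivity.
(a): fails — Rw2w4 but not Rw4w4.
(b): holds.
(c): fails — R02 but not R22.
(d): fails — Rut but not Rtt.
(e): fails — Ruv but not Rvv.
Valid on: (b).

(b)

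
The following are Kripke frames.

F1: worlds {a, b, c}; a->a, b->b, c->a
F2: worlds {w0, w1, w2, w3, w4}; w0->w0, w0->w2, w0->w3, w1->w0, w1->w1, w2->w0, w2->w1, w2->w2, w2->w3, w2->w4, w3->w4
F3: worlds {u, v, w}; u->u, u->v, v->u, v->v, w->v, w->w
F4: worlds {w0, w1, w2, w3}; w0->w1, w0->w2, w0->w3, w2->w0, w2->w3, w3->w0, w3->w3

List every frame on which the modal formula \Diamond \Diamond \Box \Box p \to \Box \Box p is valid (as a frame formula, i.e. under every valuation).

F1

Frame correspondent (Sahlqvist): \forall x \forall y \forall z ((x R^2 y \wedge x R^2 z) \to \exists w (y R^2 w \wedge z = w)) — i.e. a generalized confluence (Geach) condition.
F1: condition met.
F2: fails — w0R²w1, w0R²w4 but no w with w1R²w and w4=w.
F3: fails — wR²u, wR²w but no t with uR²t and w=t.
F4: fails — w2R²w0, w2R²w1 but no w with w0R²w and w1=w.
Valid on: F1.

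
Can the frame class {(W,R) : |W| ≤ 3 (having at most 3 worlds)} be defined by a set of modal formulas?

Modal frame validity is preserved under disjoint unions.
Any modal formula valid on each of 4 disjoint one-world frames is valid on their disjoint union (validity is preserved under disjoint unions). Each one-world frame has |W|=1≤3, but the union has |W|=4.
So the class is not modally definable.

Not definable by any modal formula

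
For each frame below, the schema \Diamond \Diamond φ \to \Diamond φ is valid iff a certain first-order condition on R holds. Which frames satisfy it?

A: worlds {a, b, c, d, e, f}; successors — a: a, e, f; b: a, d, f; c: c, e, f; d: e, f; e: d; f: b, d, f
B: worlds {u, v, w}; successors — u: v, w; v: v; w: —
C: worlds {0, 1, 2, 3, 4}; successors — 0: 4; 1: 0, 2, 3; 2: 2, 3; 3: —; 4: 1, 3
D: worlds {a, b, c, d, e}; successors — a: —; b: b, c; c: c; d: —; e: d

B, D

Frame correspondent (Sahlqvist): \forall x \forall y \forall z (Rxy \wedge Ryz \to Rxz) — i.e. transitivity.
A: fails — Rcf and Rfd but not Rcd.
B: satisfies the condition.
C: fails — R10 and R04 but not R14.
D: satisfies the condition.
Valid on: B, D.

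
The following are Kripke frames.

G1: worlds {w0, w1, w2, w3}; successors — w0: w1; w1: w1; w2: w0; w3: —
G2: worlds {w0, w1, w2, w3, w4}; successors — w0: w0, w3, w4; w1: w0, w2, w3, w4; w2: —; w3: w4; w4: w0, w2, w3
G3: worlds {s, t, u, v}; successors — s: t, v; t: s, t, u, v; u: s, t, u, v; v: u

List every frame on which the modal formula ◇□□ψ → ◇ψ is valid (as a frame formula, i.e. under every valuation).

This is the axiom for a generalized confluence (Geach) condition; its first-order frame correspondent is ∀x ∀y (xRy → ∃w (yR²w ∧ xRw)).
G1: fails — w2Rw0 but no w with w0R²w and w2Rw.
G2: fails — w1Rw2 but no w with w2R²w and w1Rw.
G3: condition met.
Valid on: G3.

G3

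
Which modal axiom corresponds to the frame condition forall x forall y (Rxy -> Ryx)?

s → □◇s

A defining formula is s → □◇s (the B axiom).
Suppose s→□◇s is valid. Take Rxy and set V(s)={x}. Then s at x, so □◇s at x, so ◇s at y, so some z with Ryz has s; z=x, i.e. Ryx.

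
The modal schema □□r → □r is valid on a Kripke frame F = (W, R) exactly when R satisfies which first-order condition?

Suppose □□r→□r is valid. Take Rxy and set V(r)={w : xR²w}. Then □□r at x, so □r at x, so r at y, i.e. ∃z(Rxz∧Rzy).

Density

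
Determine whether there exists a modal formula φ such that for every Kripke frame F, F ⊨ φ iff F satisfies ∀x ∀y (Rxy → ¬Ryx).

Modal frame validity is preserved under surjective bounded morphisms.
The 3-cycle (worlds 0,1,2 with 0→1→2→0) is asymmetric. Mapping every world to a single reflexive point • is a surjective bounded morphism, and the reflexive point is not asymmetric (R•• but asymmetry requires ¬R••).
So no modal formula (or set of formulas) defines exactly the asymmetric frames.

Not definable by any modal formula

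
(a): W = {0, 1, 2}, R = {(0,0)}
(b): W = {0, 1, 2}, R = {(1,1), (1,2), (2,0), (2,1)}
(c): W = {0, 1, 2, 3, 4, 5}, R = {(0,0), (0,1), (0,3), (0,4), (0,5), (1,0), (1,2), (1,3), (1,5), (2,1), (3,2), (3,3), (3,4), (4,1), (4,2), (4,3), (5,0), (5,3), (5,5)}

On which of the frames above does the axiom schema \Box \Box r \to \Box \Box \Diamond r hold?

(a)

The schema corresponds to a generalized confluence (Geach) condition: \forall x \forall z (x R^2 z \to \exists w (x R^2 w \wedge zRw)).
(a): satisfies the condition.
(b): fails — 1R²0 but no w with 1R²w and 0Rw.
(c): fails — 2R²2 but no w with 2R²w and 2Rw.
Valid on: (a).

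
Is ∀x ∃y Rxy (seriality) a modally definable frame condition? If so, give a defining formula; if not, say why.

This is a Sahlqvist condition; the D axiom □p → ◇p defines it.
Suppose □p→◇p is valid. At any x set V(p)=W. Then □p at x, so ◇p at x, so x has a successor.

Yes, by □p → ◇p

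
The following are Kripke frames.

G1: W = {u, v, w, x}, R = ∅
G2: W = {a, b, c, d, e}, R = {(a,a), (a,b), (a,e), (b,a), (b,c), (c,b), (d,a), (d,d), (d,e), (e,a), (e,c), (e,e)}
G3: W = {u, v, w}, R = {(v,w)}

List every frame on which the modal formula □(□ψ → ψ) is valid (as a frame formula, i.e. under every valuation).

G1

Frame correspondent (Sahlqvist): ∀x ∀y (Rxy → Ryy) — i.e. shift-reflexivity.
G1: ✓.
G2: fails — Rbc but not Rcc.
G3: fails — Rvw but not Rww.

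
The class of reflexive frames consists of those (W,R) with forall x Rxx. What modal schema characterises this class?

This is reflexivity; the standard corresponding axiom is T: □s → s.

□s → s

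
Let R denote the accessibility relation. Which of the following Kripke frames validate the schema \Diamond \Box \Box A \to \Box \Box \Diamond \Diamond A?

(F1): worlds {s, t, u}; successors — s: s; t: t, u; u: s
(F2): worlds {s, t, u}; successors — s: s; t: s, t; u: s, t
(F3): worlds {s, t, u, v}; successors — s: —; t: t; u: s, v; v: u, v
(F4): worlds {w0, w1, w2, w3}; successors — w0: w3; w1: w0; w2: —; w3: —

(F1), (F2)

Frame correspondent (Sahlqvist): \forall x \forall y \forall z ((xRy \wedge x R^2 z) \to \exists w (y R^2 w \wedge z R^2 w)) — i.e. a generalized confluence (Geach) condition.
(F1): condition met.
(F2): condition met.
(F3): fails — uRs, uR²u but no w with sR²w and uR²w.
(F4): fails — w1Rw0, w1R²w3 but no w with w0R²w and w3R²w.
Valid on: (F1), (F2).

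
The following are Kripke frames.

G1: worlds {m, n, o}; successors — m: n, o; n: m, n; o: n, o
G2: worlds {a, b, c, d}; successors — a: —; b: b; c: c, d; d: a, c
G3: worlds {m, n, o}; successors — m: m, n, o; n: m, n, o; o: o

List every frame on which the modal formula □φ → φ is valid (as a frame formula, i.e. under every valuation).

The schema corresponds to reflexivity: ∀x Rxx.
G1: fails — world m does not see itself.
G2: fails — world a does not see itself.
G3: ✓.
Valid on: G3.

G3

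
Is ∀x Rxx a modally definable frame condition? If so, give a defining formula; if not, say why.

Definable; □q → q defines it

The condition is reflexivity. A defining modal formula is □q → q.
Suppose □q→q is valid. At any x set V(q)={w : Rxw}. Then □q holds at x, so q holds at x, i.e. Rxx.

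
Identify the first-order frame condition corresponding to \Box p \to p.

Suppose □p→p is valid. At any x set V(p)={w : Rxw}. Then □p holds at x, so p holds at x, i.e. Rxx.
Conversely, any frame satisfying \forall x Rxx validates the schema.
So the correspondent is reflexivity.

reflexivity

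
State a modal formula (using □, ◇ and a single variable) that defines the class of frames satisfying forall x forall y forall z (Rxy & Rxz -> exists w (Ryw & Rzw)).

The condition is convergence. The .2 schema ◇□s → □◇s defines it.
Suppose ◇□s→□◇s is valid. Take Rxy, Rxz and set V(s)={w : Ryw}. Then □s at y so ◇□s at x, so □◇s at x, so ◇s at z, giving w with Rzw and Ryw.

◇□s → □◇s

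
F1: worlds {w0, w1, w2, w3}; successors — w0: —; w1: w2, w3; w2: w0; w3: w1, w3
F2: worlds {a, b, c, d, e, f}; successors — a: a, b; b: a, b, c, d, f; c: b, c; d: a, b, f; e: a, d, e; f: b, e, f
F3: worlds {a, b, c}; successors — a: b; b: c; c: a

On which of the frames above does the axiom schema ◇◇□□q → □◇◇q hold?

F2

Frame correspondent (Sahlqvist): ∀x ∀y ∀z ((xR²y ∧ xRz) → ∃w (yR²w ∧ zR²w)) — i.e. a generalized confluence (Geach) condition.
F1: fails — w1R²w0, w1Rw2 but no w with w0R²w and w2R²w.
F2: holds.
F3: fails — aR²c, aRb but no w with cR²w and bR²w.
Valid on: F2.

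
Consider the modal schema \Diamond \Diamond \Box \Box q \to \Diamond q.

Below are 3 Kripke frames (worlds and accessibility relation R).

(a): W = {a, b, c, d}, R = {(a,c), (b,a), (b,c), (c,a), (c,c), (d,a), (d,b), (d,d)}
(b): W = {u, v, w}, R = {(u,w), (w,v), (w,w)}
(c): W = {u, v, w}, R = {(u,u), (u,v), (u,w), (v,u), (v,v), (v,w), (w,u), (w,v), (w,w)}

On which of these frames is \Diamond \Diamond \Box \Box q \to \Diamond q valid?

This is the axiom for a generalized confluence (Geach) condition; its first-order frame correspondent is \forall x \forall y (x R^2 y \to \exists w (y R^2 w \wedge xRw)).
(a): ✓.
(b): fails — uR²v but no t with vR²t and uRt.
(c): ✓.
Valid on: (a), (c).

(a), (c)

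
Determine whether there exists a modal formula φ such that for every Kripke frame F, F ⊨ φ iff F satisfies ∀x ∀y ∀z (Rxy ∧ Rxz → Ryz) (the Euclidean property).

Definable; ◇q → □◇q defines it

The condition is the Euclidean property. A defining modal formula is ◇q → □◇q.
Suppose ◇q→□◇q is valid. Take Rxy, Rxz and set V(q)={y}. Then ◇q at x, so □◇q at x, so ◇q at z, so some w with Rzw has q; w=y, i.e. Rzy. By symmetry of the argument, Ryz.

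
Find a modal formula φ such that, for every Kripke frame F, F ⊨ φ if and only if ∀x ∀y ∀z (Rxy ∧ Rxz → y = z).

◇p → □p

The condition is partial functionality. The CD schema ◇p → □p defines it.
Suppose ◇p→□p is valid. Take Rxy, Rxz and set V(p)={y}. Then ◇p at x, so □p at x, so p at z, i.e. z=y.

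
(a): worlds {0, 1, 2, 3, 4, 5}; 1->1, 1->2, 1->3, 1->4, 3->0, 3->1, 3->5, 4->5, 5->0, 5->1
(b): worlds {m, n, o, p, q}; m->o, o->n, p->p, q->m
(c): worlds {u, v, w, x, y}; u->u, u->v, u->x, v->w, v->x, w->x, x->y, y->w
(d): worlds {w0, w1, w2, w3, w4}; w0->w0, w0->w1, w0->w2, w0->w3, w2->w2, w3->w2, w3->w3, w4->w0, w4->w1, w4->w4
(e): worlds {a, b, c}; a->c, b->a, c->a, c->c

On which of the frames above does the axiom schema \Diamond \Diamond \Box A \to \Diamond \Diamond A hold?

(e)

This is the axiom for a generalized confluence (Geach) condition; its first-order frame correspondent is \forall x \forall y (x R^2 y \to \exists w (yRw \wedge x R^2 w)).
(a): fails — 1R²0 but no w with 0Rw and 1R²w.
(b): fails — mR²n but no w with nRw and mR²w.
(c): fails — vR²y but no t with yRt and vR²t.
(d): fails — w0R²w1 but no w with w1Rw and w0R²w.
(e): condition met.
Valid on: (e).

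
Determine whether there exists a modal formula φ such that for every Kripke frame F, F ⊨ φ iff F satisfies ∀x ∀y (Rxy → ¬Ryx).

Not definable by any modal formula

If a class were modally definable it would be closed under surjective bounded morphisms (Goldblatt–Thomason).
The 3-cycle (worlds s,t,u with s→t→u→s) is asymmetric. Mapping every world to a single reflexive point • is a surjective bounded morphism, and the reflexive point is not asymmetric (R•• but asymmetry requires ¬R••).
So no modal formula (or set of formulas) defines exactly the asymmetric frames.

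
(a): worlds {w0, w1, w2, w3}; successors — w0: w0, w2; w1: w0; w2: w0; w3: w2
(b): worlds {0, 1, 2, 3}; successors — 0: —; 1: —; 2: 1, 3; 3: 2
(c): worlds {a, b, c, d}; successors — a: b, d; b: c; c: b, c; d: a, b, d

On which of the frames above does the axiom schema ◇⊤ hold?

(a), (c)

The schema corresponds to seriality: ∀x ∃y Rxy.
(a): condition met.
(b): fails — world 0 has no successor.
(c): condition met.
Valid on: (a), (c).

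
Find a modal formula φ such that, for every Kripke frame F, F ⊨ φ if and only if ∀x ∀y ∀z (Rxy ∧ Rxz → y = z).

A defining formula is ◇s → □s (the CD axiom).
Suppose ◇s→□s is valid. Take Rxy, Rxz and set V(s)={y}. Then ◇s at x, so □s at x, so s at z, i.e. z=y.

◇s → □s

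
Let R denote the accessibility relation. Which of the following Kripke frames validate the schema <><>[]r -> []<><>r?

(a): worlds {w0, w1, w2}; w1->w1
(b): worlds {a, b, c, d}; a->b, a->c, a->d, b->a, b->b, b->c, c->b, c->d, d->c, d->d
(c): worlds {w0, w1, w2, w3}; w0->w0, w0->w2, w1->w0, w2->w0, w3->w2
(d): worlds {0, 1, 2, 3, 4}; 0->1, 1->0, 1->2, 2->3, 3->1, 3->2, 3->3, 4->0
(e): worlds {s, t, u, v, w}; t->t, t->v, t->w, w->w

(a), (b), (c)

The schema corresponds to a generalized confluence (Geach) condition: forall x forall y forall z ((x R^2 y & xRz) -> exists w (yRw & z R^2 w)).
(a): holds.
(b): holds.
(c): holds.
(d): fails — 3R²1, 3R1 but no w with 1Rw and 1R²w.
(e): fails — tR²t, tRv but no w* with tRw* and vR²w*.
Valid on: (a), (b), (c).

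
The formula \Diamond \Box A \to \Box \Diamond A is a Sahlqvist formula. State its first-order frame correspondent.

Suppose ◇□A→□◇A is valid. Take Rxy, Rxz and set V(A)={w : Ryw}. Then □A at y so ◇□A at x, so □◇A at x, so ◇A at z, giving w with Rzw and Ryw.

Convergence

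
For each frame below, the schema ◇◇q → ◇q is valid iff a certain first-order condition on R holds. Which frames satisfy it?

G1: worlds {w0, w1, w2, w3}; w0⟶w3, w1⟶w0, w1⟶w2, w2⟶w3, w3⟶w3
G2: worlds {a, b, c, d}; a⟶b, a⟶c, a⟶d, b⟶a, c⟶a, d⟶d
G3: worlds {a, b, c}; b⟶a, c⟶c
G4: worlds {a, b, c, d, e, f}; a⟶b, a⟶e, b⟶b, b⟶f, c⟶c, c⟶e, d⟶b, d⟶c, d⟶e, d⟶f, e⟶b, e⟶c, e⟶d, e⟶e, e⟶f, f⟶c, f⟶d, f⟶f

G3

Frame correspondent (Sahlqvist): ∀x ∀y ∀z (Rxy ∧ Ryz → Rxz) — i.e. transitivity.
G1: fails — Rw1w2 and Rw2w3 but not Rw1w3.
G2: fails — Rab and Rba but not Raa.
G3: condition met.
G4: fails — Rbf and Rfc but not Rbc.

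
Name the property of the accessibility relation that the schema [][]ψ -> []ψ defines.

Density

This schema is the C4 axiom.
Its frame correspondent is density — forall x forall y (Rxy -> exists z (Rxz & Rzy)).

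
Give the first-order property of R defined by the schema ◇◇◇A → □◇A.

∀x ∀y ∀z ((xR³y ∧ xRz) → ∃w (y = w ∧ zRw))

This is a Sahlqvist (Geach-type) schema ◇^3□^0A → □^1◇^1A.
First-order correspondent: ∀x ∀y ∀z ((xR³y ∧ xRz) → ∃w (y = w ∧ zRw)).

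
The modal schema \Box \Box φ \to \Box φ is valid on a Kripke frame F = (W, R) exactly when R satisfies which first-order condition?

Suppose □□φ→□φ is valid. Take Rxy and set V(φ)={w : xR²w}. Then □□φ at x, so □φ at x, so φ at y, i.e. ∃z(Rxz∧Rzy).
The converse is a direct semantic check.
Frame condition: \forall x \forall y (Rxy \to \exists z (Rxz \wedge Rzy)).

density: \forall x \forall y (Rxy \to \exists z (Rxz \wedge Rzy))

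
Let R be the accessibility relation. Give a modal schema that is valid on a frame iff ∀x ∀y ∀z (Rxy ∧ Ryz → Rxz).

□s → □□s

A defining formula is □s → □□s (the 4 axiom).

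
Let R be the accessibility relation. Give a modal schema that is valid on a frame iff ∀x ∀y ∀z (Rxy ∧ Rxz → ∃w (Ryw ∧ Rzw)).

◇□ψ → □◇ψ

The condition is convergence. The .2 schema ◇□ψ → □◇ψ defines it.
Suppose ◇□ψ→□◇ψ is valid. Take Rxy, Rxz and set V(ψ)={w : Ryw}. Then □ψ at y so ◇□ψ at x, so □◇ψ at x, so ◇ψ at z, giving w with Rzw and Ryw.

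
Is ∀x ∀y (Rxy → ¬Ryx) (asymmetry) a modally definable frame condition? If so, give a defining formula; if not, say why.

Modal frame validity is preserved under surjective bounded morphisms.
The 4-cycle (worlds s,t,u,v with s→t→u→v→s) is asymmetric. Mapping every world to a single reflexive point • is a surjective bounded morphism, and the reflexive point is not asymmetric (R•• but asymmetry requires ¬R••).
So no modal formula (or set of formulas) defines exactly the asymmetric frames.

Not modally definable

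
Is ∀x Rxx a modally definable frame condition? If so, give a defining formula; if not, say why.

Yes: it is reflexivity, defined by the T schema □r → r.
Suppose □r→r is valid. At any x set V(r)={w : Rxw}. Then □r holds at x, so r holds at x, i.e. Rxx.

Yes — defined by □r → r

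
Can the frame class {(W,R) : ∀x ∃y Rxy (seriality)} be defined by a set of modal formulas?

This is a Sahlqvist condition; the D axiom □q → ◇q defines it.
Suppose □q→◇q is valid. At any x set V(q)=W. Then □q at x, so ◇q at x, so x has a successor.

Yes, by □q → ◇q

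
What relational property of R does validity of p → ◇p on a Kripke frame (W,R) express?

Replacing p by ¬p and contraposing gives the equivalent schema □p → p.
Suppose □p→p is valid. At any x set V(p)={w : Rxw}. Then □p holds at x, so p holds at x, i.e. Rxx.
Conversely, any frame satisfying ∀x Rxx validates the schema.
So the correspondent is reflexivity.

reflexivity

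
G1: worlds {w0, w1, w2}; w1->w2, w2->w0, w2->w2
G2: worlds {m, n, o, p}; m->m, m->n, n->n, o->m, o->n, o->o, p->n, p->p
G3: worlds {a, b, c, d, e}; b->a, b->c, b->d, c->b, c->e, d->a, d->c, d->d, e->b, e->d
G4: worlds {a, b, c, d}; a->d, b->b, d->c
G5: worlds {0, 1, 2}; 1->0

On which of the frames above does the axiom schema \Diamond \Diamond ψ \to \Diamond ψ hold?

G2, G5

The schema corresponds to transitivity: \forall x \forall y \forall z (Rxy \wedge Ryz \to Rxz).
G1: fails — Rw1w2 and Rw2w0 but not Rw1w0.
G2: ✓.
G3: fails — Rbc and Rcb but not Rbb.
G4: fails — Rad and Rdc but not Rac.
G5: ✓.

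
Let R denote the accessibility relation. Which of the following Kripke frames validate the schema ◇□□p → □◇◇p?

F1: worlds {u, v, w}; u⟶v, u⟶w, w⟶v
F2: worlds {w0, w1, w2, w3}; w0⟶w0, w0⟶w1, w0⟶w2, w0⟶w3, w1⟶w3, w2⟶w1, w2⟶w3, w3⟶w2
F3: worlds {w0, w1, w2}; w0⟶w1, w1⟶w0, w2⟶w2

This is the axiom for a generalized confluence (Geach) condition; its first-order frame correspondent is ∀x ∀y ∀z ((xRy ∧ xRz) → ∃w (yR²w ∧ zR²w)).
F1: fails — uRv, uRv but no t with vR²t and vR²t.
F2: fails — w0Rw1, w0Rw3 but no w with w1R²w and w3R²w.
F3: ✓.

F3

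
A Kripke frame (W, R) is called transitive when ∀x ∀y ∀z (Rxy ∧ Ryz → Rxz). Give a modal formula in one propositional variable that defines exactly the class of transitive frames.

□q → □□q

The condition is transitivity. The 4 schema □q → □□q defines it.
Suppose □q→□□q is valid. Take Rxy, Ryz and set V(q)={w : Rxw}. Then □q at x, so □□q at x, so □q at y, so q at z, i.e. Rxz.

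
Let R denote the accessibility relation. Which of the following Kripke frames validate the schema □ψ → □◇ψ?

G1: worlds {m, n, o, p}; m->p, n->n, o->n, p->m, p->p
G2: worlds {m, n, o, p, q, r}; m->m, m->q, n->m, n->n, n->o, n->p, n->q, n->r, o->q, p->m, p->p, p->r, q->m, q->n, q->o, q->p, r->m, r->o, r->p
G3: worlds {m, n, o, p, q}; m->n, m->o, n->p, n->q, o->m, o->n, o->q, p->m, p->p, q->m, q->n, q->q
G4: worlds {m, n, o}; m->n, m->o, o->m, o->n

G1

This is the axiom for a generalized confluence (Geach) condition; its first-order frame correspondent is ∀x ∀z (xRz → ∃w (xRw ∧ zRw)).
G1: ✓.
G2: fails — oRq but no w with oRw and qRw.
G3: fails — mRn but no w with mRw and nRw.
G4: fails — mRn but no w with mRw and nRw.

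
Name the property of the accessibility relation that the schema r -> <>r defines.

reflexivity: forall x Rxx

This is frame-equivalent to □r → r (substitute ¬r for r and contrapose).
Suppose □r→r is valid. At any x set V(r)={w : Rxw}. Then □r holds at x, so r holds at x, i.e. Rxx.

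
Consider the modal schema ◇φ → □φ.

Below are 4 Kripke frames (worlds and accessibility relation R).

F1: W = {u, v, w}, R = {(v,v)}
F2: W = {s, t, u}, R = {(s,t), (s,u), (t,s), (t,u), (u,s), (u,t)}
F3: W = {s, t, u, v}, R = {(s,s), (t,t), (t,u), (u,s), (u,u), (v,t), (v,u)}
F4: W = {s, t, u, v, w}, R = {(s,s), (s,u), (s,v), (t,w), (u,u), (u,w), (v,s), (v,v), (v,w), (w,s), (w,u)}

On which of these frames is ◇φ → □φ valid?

F1

This is the axiom for partial functionality; its first-order frame correspondent is ∀x ∀y ∀z (Rxy ∧ Rxz → y = z).
F1: condition met.
F2: fails — s sees both t and u.
F3: fails — t sees both t and u.
F4: fails — s sees both s and u.
Valid on: F1.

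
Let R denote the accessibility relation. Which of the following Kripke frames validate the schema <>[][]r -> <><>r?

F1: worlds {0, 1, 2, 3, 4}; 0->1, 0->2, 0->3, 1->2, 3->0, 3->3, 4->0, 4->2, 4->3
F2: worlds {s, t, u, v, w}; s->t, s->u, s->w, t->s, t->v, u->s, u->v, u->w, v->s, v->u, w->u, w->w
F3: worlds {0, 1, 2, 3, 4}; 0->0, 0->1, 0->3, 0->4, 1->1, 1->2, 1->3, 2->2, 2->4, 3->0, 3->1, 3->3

F2

This is the axiom for a generalized confluence (Geach) condition; its first-order frame correspondent is forall x forall y (xRy -> exists w (y R^2 w & x R^2 w)).
F1: fails — 0R1 but no w with 1R²w and 0R²w.
F2: holds.
F3: fails — 0R4 but no w with 4R²w and 0R²w.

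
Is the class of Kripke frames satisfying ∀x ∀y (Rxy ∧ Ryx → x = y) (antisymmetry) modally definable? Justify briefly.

If a class were modally definable it would be closed under surjective bounded morphisms (Goldblatt–Thomason).
The 6-cycle (worlds s,t,u,v,w,x with s→t→u→v→w→x→s) is antisymmetric. Sending even-indexed worlds to • and odd-indexed worlds to ∘ is a surjective bounded morphism onto the two-world frame with •↔∘, which is not antisymmetric.
So the class is not modally definable.

No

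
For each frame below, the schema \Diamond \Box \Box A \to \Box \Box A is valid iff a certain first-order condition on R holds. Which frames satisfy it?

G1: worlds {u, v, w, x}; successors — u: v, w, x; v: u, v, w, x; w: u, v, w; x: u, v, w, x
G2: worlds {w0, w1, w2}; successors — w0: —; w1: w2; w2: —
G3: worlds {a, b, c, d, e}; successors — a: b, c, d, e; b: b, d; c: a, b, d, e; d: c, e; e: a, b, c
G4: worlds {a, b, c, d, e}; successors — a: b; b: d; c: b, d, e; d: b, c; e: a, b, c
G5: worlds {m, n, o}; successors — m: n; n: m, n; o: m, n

This is the axiom for a generalized confluence (Geach) condition; its first-order frame correspondent is \forall x \forall y \forall z ((xRy \wedge x R^2 z) \to \exists w (y R^2 w \wedge z = w)).
G1: ✓.
G2: ✓.
G3: fails — aRb, aR²a but no w with bR²w and a=w.
G4: fails — aRb, aR²d but no w with bR²w and d=w.
G5: ✓.
Valid on: G1, G2, G5.

G1, G2, G5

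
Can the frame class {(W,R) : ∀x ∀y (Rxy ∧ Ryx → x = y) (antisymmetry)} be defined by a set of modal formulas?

No

Modal frame validity is preserved under surjective bounded morphisms.
The 4-cycle (worlds s,t,u,v with s→t→u→v→s) is antisymmetric. Sending even-indexed worlds to s and odd-indexed worlds to t is a surjective bounded morphism onto the two-world frame with s↔t, which is not antisymmetric.
So the class is not modally definable.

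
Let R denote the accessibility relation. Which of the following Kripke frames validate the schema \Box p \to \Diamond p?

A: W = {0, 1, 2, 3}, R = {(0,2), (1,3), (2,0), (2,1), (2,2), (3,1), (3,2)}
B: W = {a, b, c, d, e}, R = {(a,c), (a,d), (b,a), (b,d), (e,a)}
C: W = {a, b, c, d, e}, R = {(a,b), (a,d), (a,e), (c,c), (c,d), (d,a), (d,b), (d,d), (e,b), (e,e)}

A

The schema corresponds to seriality: \forall x \exists y Rxy.
A: satisfies the condition.
B: fails — world c has no successor.
C: fails — world b has no successor.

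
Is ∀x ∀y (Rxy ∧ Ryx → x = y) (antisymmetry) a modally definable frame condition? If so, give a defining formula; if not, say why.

Not definable by any modal formula

If a class were modally definable it would be closed under surjective bounded morphisms (Goldblatt–Thomason).
The 6-cycle (worlds w0,w1,w2,w3,w4,w5 with w0→w1→w2→w3→w4→w5→w0) is antisymmetric. Sending even-indexed worlds to • and odd-indexed worlds to ∘ is a surjective bounded morphism onto the two-world frame with •↔∘, which is not antisymmetric.
So the class is not modally definable.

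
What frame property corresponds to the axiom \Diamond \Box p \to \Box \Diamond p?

convergence: \forall x \forall y \forall z (Rxy \wedge Rxz \to \exists w (Ryw \wedge Rzw))

Suppose ◇□p→□◇p is valid. Take Rxy, Rxz and set V(p)={w : Ryw}. Then □p at y so ◇□p at x, so □◇p at x, so ◇p at z, giving w with Rzw and Ryw.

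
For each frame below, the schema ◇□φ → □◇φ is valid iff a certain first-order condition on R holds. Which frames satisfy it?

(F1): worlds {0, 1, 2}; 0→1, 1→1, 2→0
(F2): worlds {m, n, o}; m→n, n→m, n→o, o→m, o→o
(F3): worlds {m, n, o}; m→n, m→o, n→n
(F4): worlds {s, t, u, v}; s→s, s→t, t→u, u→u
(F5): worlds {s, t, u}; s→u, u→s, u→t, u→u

(F1)

The schema corresponds to convergence: ∀x ∀y ∀z (Rxy ∧ Rxz → ∃w (Ryw ∧ Rzw)).
(F1): holds.
(F2): fails — Rno and Rnm but o and m have no common successor.
(F3): fails — Rmo and Rmo but o and o have no common successor.
(F4): fails — Rss and Rst but s and t have no common successor.
(F5): fails — Rus and Rut but s and t have no common successor.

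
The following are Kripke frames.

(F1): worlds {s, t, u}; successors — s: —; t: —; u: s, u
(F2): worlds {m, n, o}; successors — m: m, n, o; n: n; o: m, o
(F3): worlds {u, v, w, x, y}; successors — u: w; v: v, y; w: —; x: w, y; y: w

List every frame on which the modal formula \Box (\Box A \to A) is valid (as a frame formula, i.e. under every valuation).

(F2)

Frame correspondent (Sahlqvist): \forall x \forall y (Rxy \to Ryy) — i.e. shift-reflexivity.
(F1): fails — Rus but not Rss.
(F2): ✓.
(F3): fails — Rxw but not Rww.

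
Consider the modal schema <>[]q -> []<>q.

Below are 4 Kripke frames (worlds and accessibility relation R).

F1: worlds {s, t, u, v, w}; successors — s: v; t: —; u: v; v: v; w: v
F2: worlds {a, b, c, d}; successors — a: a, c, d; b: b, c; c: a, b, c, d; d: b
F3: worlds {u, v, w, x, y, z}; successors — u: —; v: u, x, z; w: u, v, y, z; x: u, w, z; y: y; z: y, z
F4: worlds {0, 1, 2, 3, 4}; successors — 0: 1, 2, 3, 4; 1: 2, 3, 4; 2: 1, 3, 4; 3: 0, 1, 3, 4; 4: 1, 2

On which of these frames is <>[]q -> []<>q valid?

F1, F4

Frame correspondent (Sahlqvist): forall x forall y forall z (Rxy & Rxz -> exists w (Ryw & Rzw)) — i.e. convergence.
F1: satisfies the condition.
F2: fails — Raa and Rad but a and d have no common successor.
F3: fails — Rvz and Rvu but z and u have no common successor.
F4: satisfies the condition.
Valid on: F1, F4.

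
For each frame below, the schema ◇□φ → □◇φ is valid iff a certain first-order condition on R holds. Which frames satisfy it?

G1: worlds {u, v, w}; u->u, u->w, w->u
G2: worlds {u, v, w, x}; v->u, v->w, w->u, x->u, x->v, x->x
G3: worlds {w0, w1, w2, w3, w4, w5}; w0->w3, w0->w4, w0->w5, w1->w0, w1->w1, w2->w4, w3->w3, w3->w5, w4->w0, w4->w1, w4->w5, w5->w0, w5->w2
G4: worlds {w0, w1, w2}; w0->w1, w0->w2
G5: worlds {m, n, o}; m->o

The schema corresponds to convergence: ∀x ∀y ∀z (Rxy ∧ Rxz → ∃w (Ryw ∧ Rzw)).
G1: ✓.
G2: fails — Rvw and Rvu but w and u have no common successor.
G3: fails — Rw0w5 and Rw0w3 but w5 and w3 have no common successor.
G4: fails — Rw0w1 and Rw0w1 but w1 and w1 have no common successor.
G5: fails — Rmo and Rmo but o and o have no common successor.
Valid on: G1.

G1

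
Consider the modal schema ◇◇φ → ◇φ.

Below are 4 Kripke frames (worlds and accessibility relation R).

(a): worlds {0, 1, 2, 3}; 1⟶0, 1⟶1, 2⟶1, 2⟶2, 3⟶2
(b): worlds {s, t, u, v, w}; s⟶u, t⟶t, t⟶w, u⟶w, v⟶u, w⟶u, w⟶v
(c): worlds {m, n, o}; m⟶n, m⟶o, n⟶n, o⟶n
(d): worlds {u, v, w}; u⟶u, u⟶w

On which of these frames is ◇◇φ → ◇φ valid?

The schema corresponds to transitivity: ∀x ∀y ∀z (Rxy ∧ Ryz → Rxz).
(a): fails — R32 and R21 but not R31.
(b): fails — Ruw and Rwu but not Ruu.
(c): ✓.
(d): ✓.

(c), (d)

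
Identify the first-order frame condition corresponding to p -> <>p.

Equivalently (dual form): □p → p.
Suppose □p→p is valid. At any x set V(p)={w : Rxw}. Then □p holds at x, so p holds at x, i.e. Rxx.
Conversely, on a frame with reflexivity the schema holds at every world under every valuation.
Frame condition: forall x Rxx.

Reflexivity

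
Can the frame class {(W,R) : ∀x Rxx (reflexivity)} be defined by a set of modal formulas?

This is a Sahlqvist condition; the T axiom □p → p defines it.
Suppose □p→p is valid. At any x set V(p)={w : Rxw}. Then □p holds at x, so p holds at x, i.e. Rxx.

Definable; □p → p defines it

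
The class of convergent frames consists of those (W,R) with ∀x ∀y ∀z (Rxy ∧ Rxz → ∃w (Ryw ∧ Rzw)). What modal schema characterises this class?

◇□p → □◇p

A defining formula is ◇□p → □◇p (the .2 axiom).
Suppose ◇□p→□◇p is valid. Take Rxy, Rxz and set V(p)={w : Ryw}. Then □p at y so ◇□p at x, so □◇p at x, so ◇p at z, giving w with Rzw and Ryw.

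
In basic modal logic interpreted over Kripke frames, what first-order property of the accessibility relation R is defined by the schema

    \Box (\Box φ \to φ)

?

Suppose □(□φ→φ) is valid. Take Rxy and set V(φ)={w : Ryw}. Then at y, □φ holds; since □(□φ→φ) at x, □φ→φ at y, so φ at y, i.e. Ryy.

shift-reflexivity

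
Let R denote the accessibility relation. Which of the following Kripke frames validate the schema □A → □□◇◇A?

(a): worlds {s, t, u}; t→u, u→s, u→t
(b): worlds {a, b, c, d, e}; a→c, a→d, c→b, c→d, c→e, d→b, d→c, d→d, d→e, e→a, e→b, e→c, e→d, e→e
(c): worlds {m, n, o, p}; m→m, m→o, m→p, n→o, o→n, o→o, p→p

Frame correspondent (Sahlqvist): ∀x ∀z (xR²z → ∃w (xRw ∧ zR²w)) — i.e. a generalized confluence (Geach) condition.
(a): fails — tR²s but no w with tRw and sR²w.
(b): fails — aR²b but no w with aRw and bR²w.
(c): holds.
Valid on: (c).

(c)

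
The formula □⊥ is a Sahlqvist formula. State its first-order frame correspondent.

□⊥ is valid iff no world has any successor (otherwise □⊥ fails at any world with one).
The converse is a direct semantic check.
Frame condition: ∀x ∀y ¬Rxy.

emptiness of R: ∀x ∀y ¬Rxy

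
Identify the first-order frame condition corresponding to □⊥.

Emptiness of R

□⊥ is valid iff no world has any successor (otherwise □⊥ fails at any world with one).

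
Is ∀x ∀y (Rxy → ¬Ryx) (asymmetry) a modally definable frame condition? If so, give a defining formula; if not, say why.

Not definable by any modal formula

Any modally definable frame class is closed under surjective bounded morphisms.
The 5-cycle (worlds 0,1,2,3,4 with 0→1→2→3→4→0) is asymmetric. Mapping every world to a single reflexive point • is a surjective bounded morphism, and the reflexive point is not asymmetric (R•• but asymmetry requires ¬R••).
So no modal formula (or set of formulas) defines exactly the asymmetric frames.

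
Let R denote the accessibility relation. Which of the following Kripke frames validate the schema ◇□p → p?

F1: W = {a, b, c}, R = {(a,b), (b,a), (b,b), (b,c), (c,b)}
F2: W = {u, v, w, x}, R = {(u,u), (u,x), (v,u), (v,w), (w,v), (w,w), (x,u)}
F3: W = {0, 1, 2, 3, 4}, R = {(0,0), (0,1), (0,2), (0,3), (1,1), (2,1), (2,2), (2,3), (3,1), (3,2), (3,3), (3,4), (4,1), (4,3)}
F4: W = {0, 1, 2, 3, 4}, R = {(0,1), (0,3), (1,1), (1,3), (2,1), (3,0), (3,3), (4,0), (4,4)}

Frame correspondent (Sahlqvist): ∀x ∀y (Rxy → Ryx) — i.e. symmetry.
F1: satisfies the condition.
F2: fails — Rvu but not Ruv.
F3: fails — R02 but not R20.
F4: fails — R01 but not R10.

F1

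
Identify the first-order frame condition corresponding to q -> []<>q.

This is the B axiom.
It corresponds to symmetry: forall x forall y (Rxy -> Ryx).

Symmetry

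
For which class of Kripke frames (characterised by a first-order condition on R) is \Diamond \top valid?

seriality

◇⊤ holds at w iff w has a successor, so frame-validity of ◇⊤ is exactly seriality. Equivalently via □A → ◇A:
Suppose □A→◇A is valid. At any x set V(A)=W. Then □A at x, so ◇A at x, so x has a successor.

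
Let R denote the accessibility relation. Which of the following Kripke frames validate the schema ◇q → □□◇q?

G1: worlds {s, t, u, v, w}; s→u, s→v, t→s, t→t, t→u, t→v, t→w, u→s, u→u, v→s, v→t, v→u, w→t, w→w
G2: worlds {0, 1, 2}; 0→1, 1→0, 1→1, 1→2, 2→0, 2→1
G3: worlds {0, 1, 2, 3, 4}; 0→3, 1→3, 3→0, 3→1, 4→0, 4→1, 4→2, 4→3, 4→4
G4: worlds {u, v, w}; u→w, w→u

G4

This is the axiom for a generalized confluence (Geach) condition; its first-order frame correspondent is ∀x ∀y ∀z ((xRy ∧ xR²z) → ∃w (y = w ∧ zRw)).
G1: fails — sRv, sR²u but no w* with v=w* and uRw*.
G2: fails — 1R0, 1R²0 but no w with 0=w and 0Rw.
G3: fails — 4R0, 4R²0 but no w with 0=w and 0Rw.
G4: ✓.
Valid on: G4.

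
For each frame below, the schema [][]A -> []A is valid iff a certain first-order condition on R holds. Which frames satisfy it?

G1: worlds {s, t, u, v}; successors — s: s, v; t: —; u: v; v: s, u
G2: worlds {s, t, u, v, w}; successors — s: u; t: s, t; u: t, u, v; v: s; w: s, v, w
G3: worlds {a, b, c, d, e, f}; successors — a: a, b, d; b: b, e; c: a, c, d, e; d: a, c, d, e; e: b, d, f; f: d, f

G3

The schema corresponds to density: forall x forall y (Rxy -> exists z (Rxz & Rzy)).
G1: fails — Ruv but no z with Ruz and Rzv.
G2: fails — Rvs but no z with Rvz and Rzs.
G3: ✓.
Valid on: G3.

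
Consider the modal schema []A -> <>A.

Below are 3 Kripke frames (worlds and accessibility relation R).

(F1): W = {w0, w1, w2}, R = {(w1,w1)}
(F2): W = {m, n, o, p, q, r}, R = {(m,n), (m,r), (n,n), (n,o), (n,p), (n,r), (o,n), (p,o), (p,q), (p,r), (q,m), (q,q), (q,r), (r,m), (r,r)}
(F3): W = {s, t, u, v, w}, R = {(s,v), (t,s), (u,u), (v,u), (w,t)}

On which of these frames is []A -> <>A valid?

The schema corresponds to seriality: forall x exists y Rxy.
(F1): fails — world w0 has no successor.
(F2): satisfies the condition.
(F3): satisfies the condition.

(F2), (F3)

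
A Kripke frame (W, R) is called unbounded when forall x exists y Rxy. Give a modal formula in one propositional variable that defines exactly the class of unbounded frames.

□p → ◇p

A defining formula is □p → ◇p (the D axiom).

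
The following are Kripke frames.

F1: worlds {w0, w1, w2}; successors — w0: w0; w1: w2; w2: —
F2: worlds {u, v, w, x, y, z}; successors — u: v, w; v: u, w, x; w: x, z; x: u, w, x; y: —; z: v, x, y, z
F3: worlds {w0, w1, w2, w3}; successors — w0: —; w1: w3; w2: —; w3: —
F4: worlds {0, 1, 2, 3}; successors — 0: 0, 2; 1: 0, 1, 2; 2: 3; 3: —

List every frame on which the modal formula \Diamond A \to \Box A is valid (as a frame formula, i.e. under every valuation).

Frame correspondent (Sahlqvist): \forall x \forall y \forall z (Rxy \wedge Rxz \to y = z) — i.e. partial functionality.
F1: ✓.
F2: fails — u sees both v and w.
F3: ✓.
F4: fails — 0 sees both 0 and 2.
Valid on: F1, F3.

F1, F3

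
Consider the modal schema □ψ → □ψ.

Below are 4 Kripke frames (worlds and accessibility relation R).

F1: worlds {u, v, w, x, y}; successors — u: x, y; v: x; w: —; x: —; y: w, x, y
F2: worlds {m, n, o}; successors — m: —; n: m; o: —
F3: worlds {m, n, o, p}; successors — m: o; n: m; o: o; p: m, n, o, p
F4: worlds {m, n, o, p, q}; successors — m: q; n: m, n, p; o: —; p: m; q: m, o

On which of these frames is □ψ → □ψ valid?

Frame correspondent (Sahlqvist): ∀x ∀z (xRz → ∃w (xRw ∧ z = w)) — i.e. a generalized confluence (Geach) condition.
F1: satisfies the condition.
F2: satisfies the condition.
F3: satisfies the condition.
F4: satisfies the condition.
Valid on: F1, F2, F3, F4.

F1, F2, F3, F4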